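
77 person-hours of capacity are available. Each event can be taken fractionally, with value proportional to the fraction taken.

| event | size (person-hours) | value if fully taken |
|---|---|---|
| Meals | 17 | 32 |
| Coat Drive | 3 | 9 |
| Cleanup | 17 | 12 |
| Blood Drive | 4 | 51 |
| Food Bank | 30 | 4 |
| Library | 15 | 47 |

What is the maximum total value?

153.8

Best value per unit of size first: Blood Drive 51/4≈12.8, Library 47/15≈3.13, Coat Drive 9/3≈3, Meals 32/17≈1.88, Cleanup 12/17≈0.706, Food Bank 4/30≈0.133.
Take all of Blood Drive (4 person-hours, value 51) ; 73 person-hours left.
Library: take in full, 15 person-hours for value 47 ; 58 left.
All 3 person-hours of Coat Drive fit (value 9) ; 55 remain.
Meals: take in full, 17 person-hours for value 32 ; 38 left.
All 17 person-hours of Cleanup fit (value 12) ; 21 remain.
Only 21 person-hours remain; take 21/30 of Food Bank for value 4×21/30 = 2.8.
Total value = 153.8.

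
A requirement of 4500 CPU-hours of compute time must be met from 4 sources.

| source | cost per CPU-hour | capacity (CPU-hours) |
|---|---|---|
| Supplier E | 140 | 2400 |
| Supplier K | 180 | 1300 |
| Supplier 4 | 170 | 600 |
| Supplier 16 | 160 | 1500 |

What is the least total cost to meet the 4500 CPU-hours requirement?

678000

Use sources in increasing cost order.
Take 2400 from Supplier E at 140 — need 2100 more.
Supplier 16 at 160: take all 1500 CPU-hours — 600 still needed.
Take 600 from Supplier 4 at 170 — need 0 more.
Supplier K: unused.
Cost = 2400×140 + 1500×160 + 600×170 = 678000.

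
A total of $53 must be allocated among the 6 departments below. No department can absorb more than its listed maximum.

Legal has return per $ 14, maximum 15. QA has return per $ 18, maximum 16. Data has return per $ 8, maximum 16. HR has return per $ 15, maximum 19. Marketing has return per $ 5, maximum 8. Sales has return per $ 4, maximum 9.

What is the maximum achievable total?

807

Rank by return per $: QA 18 > HR 15 > Legal 14 > Data 8 > Marketing 5 > Sales 4.
QA: +16 to 16 (cap) — 37 left.
HR takes 19 to reach its cap of 19 — 18 left.
Give Legal 15 to hit its cap of 15 — 3 left.
Data: +3 (room for 16) → 3. Pool exhausted.
Total = 14×15 + 18×16 + 8×3 + 15×19 = 807.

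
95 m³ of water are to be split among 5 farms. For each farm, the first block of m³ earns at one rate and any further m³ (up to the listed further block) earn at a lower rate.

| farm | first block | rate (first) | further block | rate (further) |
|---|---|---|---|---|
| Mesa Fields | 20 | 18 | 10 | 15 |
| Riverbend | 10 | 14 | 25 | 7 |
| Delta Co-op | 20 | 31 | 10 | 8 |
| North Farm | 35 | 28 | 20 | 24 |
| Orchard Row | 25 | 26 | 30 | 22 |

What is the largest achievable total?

Rank every tier by rate: Delta Co-op/tier1 31 > North Farm/tier1 28 > Orchard Row/tier1 26 > North Farm/tier2 24 > Orchard Row/tier2 22 > Mesa Fields/tier1 18 > Mesa Fields/tier2 15 > Riverbend/tier1 14 > Delta Co-op/tier2 8 > Riverbend/tier2 7.
Delta Co-op/tier1 (31): +20 → 75 left.
North Farm/tier1 (28): +35 → 40 left.
Orchard Row tier1 at 26: fill all 25 → 15 left.
North Farm/tier2: +15 of 20 at 24; pool empty.
Total = 31×20 + 28×35 + 26×25 + 24×15 = 2610.

2610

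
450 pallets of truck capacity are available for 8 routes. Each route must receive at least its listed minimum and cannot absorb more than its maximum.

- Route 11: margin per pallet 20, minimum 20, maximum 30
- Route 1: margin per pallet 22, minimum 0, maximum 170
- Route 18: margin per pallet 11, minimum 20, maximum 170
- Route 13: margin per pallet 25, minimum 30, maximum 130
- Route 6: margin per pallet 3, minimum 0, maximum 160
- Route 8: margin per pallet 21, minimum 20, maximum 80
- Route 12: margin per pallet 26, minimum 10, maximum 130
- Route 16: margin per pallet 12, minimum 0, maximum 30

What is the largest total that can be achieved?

10530

Meeting every minimum uses 20+0+20+30+0+20+10+0 = 100 pallets, leaving 350.
Order the routes by margin per pallet: Route 12 26 > Route 13 25 > Route 1 22 > Route 8 21 > Route 11 20 > Route 16 12 > Route 18 11 > Route 6 3.
Give Route 12 120 more to hit its cap of 130 — 230 left.
Route 13 takes 100 more to reach its cap of 130 — 130 left.
Route 1 has room for 170 more but only 130 remain, so it gets 130.
Total = 20×20 + 22×130 + 11×20 + 25×130 + 21×20 + 26×130 = 10530.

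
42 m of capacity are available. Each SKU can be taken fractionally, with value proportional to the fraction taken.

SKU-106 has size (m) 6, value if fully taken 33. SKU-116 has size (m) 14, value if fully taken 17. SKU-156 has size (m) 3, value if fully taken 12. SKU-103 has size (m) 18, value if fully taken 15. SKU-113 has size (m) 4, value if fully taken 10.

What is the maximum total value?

84.5

Rank by value-to-size ratio: SKU-106 33/6≈5.5, SKU-156 12/3≈4, SKU-113 10/4≈2.5, SKU-116 17/14≈1.21, SKU-103 15/18≈0.833.
All 6 m of SKU-106 fit (value 33) ; 36 remain.
SKU-156: take in full, 3 m for value 12 ; 33 left.
SKU-113: take in full, 4 m for value 10 ; 29 left.
SKU-116: take in full, 14 m for value 17 ; 15 left.
15 m left: a 15/18 share of SKU-103 gives 15×15/18 = 12.5.
Total value = 84.5.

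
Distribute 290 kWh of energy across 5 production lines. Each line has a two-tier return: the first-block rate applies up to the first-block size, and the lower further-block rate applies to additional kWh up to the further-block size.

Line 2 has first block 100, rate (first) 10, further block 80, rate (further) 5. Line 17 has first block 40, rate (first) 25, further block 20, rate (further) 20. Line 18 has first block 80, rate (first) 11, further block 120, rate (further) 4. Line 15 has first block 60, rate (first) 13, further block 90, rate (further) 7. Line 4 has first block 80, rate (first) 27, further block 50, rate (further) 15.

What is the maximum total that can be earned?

Order all 10 blocks by rate: Line 4/T1 27 > Line 17/T1 25 > Line 17/T2 20 > Line 4/T2 15 > Line 15/T1 13 > Line 18/T1 11 > Line 2/T1 10 > Line 15/T2 7 > Line 2/T2 5 > Line 18/T2 4.
Fill Line 4 T1 block (80 at 27) → 210 left.
Line 17 T1 at 25: fill all 40 → 170 left.
Fill Line 17 T2 block (20 at 20) → 150 left.
Fill Line 4 T2 block (50 at 15) → 100 left.
Fill Line 15 T1 block (60 at 13) → 40 left.
Line 18 T1 at 11: only 40 left, fill 40.
Total = 27×80 + 25×40 + 20×20 + 15×50 + 13×60 + 11×40 = 5530.

5530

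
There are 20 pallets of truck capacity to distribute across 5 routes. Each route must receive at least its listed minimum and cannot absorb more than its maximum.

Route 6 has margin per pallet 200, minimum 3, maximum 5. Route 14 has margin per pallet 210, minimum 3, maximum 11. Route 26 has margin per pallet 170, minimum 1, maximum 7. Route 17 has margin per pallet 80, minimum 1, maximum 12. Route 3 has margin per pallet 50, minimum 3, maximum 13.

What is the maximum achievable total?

Meeting every minimum uses 3+3+1+1+3 = 11 pallets, leaving 9.
Order the routes by margin per pallet: Route 14 210 > Route 6 200 > Route 26 170 > Route 17 80 > Route 3 50.
Route 14: +8 to 11 (cap) — 1 left.
Route 6 has room for 2 more but only 1 remain, so it gets 4.
Total = 200×4 + 210×11 + 170×1 + 80×1 + 50×3 = 3510.

3510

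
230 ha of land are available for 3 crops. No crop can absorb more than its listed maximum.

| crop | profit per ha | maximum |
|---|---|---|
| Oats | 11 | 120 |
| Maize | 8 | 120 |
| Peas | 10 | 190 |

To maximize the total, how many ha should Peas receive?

Highest profit per ha first: Oats 11 > Peas 10 > Maize 8.
Oats takes 120 to reach its cap of 120 ; 110 left.
Peas: +110 (room for 190) → 110. Pool exhausted.

110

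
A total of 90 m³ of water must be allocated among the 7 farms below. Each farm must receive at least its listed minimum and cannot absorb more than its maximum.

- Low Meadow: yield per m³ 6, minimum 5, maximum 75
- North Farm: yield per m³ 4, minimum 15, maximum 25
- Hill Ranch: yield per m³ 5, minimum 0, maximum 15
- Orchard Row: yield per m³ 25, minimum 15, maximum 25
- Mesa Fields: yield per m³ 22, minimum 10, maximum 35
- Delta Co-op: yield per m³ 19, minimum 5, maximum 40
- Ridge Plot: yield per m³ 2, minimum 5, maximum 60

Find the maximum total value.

Meeting every minimum uses 5+15+0+15+10+5+5 = 55 m³, leaving 35.
Rank by yield per m³: Orchard Row 25 > Mesa Fields 22 > Delta Co-op 19 > Low Meadow 6 > Hill Ranch 5 > North Farm 4 > Ridge Plot 2.
Orchard Row takes 10 more to reach its cap of 25 → 25 left.
Mesa Fields takes 25 more to reach its cap of 35 → 0 left.
Total = 6×5 + 4×15 + 25×25 + 22×35 + 19×5 + 2×5 = 1590.

1590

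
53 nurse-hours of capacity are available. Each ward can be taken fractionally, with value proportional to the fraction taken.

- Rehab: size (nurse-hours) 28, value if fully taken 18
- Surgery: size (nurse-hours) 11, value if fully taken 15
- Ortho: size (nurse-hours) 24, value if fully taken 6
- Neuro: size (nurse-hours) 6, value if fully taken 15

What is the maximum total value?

Best value per unit of size first: Neuro 15/6≈2.5, Surgery 15/11≈1.36, Rehab 18/28≈0.643, Ortho 6/24≈0.25.
Take all of Neuro (6 nurse-hours, value 15) — 47 nurse-hours left.
All 11 nurse-hours of Surgery fit (value 15) — 36 remain.
Rehab: take in full, 28 nurse-hours for value 18 — 8 left.
Fill the last 8 nurse-hours with part of Ortho: 8/24 of it earns 2.
Total value = 50.

50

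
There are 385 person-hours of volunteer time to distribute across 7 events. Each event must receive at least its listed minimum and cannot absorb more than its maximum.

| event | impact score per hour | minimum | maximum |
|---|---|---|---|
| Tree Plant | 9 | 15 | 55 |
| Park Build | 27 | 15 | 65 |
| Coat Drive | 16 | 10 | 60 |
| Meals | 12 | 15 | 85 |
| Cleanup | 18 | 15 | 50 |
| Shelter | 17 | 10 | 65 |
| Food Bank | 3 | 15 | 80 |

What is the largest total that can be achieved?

6190

Meeting every minimum uses 15+15+10+15+15+10+15 = 95 person-hours, leaving 290.
Highest impact score per hour first: Park Build 27 > Cleanup 18 > Shelter 17 > Coat Drive 16 > Meals 12 > Tree Plant 9 > Food Bank 3.
Give Park Build 50 more to hit its cap of 65 — 240 left.
Cleanup: +35 to 50 (cap) — 205 left.
Give Shelter 55 more to hit its cap of 65 — 150 left.
Give Coat Drive 50 more to hit its cap of 60 — 100 left.
Meals: +70 to 85 (cap) — 30 left.
Only 30 left; Tree Plant takes them to reach 45.
Total = 9×45 + 27×65 + 16×60 + 12×85 + 18×50 + 17×65 + 3×15 = 6190.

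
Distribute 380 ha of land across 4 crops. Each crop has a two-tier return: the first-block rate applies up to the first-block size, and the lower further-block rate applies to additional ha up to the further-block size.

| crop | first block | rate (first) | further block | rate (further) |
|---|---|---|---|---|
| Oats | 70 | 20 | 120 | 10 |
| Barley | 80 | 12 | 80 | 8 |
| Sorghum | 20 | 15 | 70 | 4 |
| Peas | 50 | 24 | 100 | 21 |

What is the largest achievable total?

Treat each block as its own option and order by rate: Peas/T1 24 > Peas/T2 21 > Oats/T1 20 > Sorghum/T1 15 > Barley/T1 12 > Oats/T2 10 > Barley/T2 8 > Sorghum/T2 4.
Fill Peas T1 block (50 at 24) ; 330 left.
Peas T2 at 21: fill all 100 ; 230 left.
Fill Oats T1 block (70 at 20) ; 160 left.
Fill Sorghum T1 block (20 at 15) ; 140 left.
Barley/T1 (12): +80 ; 60 left.
Oats/T2: +60 of 120 at 10; pool empty.
Total = 24×50 + 21×100 + 20×70 + 15×20 + 12×80 + 10×60 = 6560.

6560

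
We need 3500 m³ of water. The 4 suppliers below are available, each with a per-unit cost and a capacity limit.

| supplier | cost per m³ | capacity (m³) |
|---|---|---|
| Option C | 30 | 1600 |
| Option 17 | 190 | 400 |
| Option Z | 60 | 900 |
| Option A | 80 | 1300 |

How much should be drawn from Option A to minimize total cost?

Fill from the cheapest supplier first.
Take 1600 from Option C at 30 — need 1900 more.
Take 900 from Option Z at 60 — need 1000 more.
Take 1000 from Option A at 80 to finish.
Option 17: unused.

1000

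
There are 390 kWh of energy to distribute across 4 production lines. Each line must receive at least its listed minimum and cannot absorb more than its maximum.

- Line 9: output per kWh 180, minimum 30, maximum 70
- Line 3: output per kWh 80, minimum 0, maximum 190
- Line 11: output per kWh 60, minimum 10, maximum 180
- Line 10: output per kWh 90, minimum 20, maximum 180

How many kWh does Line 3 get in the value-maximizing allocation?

Meeting every minimum uses 30+0+10+20 = 60 kWh, leaving 330.
Rank by output per kWh: Line 9 180 > Line 10 90 > Line 3 80 > Line 11 60.
Give Line 9 40 more to hit its cap of 70 → 290 left.
Line 10: +160 to 180 (cap) → 130 left.
Line 3 has room for 190 more but only 130 remain, so it gets 130.

130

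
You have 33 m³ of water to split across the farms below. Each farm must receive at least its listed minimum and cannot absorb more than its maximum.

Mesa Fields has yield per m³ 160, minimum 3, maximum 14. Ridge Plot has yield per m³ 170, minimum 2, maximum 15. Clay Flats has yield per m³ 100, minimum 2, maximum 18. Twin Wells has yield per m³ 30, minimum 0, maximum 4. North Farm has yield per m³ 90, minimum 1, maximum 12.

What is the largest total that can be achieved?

5180

Meeting every minimum uses 3+2+2+0+1 = 8 m³, leaving 25.
Rank by yield per m³: Ridge Plot 170 > Mesa Fields 160 > Clay Flats 100 > North Farm 90 > Twin Wells 30.
Ridge Plot takes 13 more to reach its cap of 15 → 12 left.
Give Mesa Fields 11 more to hit its cap of 14 → 1 left.
Clay Flats: +1 (room for 16) → 3. Pool exhausted.
Total = 160×14 + 170×15 + 100×3 + 90×1 = 5180.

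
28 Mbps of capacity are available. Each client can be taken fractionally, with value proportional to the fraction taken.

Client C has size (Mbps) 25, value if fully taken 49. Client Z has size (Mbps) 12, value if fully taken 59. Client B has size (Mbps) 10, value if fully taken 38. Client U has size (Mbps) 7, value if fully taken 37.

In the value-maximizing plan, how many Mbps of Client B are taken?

9

Rank by value-to-size ratio: Client U 37/7≈5.29, Client Z 59/12≈4.92, Client B 38/10≈3.8, Client C 49/25≈1.96.
All 7 Mbps of Client U fit (value 37) ; 21 remain.
All 12 Mbps of Client Z fit (value 59) ; 9 remain.
Fill the last 9 Mbps with part of Client B: 9/10 of it earns 34.2.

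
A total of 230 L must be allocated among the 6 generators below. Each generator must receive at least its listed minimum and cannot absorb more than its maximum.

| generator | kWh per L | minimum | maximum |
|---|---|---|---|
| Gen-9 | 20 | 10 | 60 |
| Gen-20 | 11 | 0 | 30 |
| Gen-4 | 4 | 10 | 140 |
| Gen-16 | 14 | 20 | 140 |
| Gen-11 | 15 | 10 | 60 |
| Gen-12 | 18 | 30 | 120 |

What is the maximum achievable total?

Meeting every minimum uses 10+0+10+20+10+30 = 80 L, leaving 150.
Order the generators by kWh per L: Gen-9 20 > Gen-12 18 > Gen-11 15 > Gen-16 14 > Gen-20 11 > Gen-4 4.
Gen-9: +50 to 60 (cap) → 100 left.
Give Gen-12 90 more to hit its cap of 120 → 10 left.
Gen-11: +10 (room for 50) → 20. Pool exhausted.
Total = 20×60 + 4×10 + 14×20 + 15×20 + 18×120 = 3980.

3980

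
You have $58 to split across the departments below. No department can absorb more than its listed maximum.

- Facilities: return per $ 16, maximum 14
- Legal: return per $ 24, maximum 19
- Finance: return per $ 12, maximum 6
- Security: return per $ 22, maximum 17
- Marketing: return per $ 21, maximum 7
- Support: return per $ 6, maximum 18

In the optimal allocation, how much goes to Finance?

1

Order the departments by return per $: Legal 24 > Security 22 > Marketing 21 > Facilities 16 > Finance 12 > Support 6.
Give Legal 19 to hit its cap of 19 — 39 left.
Security: +17 to 17 (cap) — 22 left.
Marketing: +7 to 7 (cap) — 15 left.
Facilities: +14 to 14 (cap) — 1 left.
Only 1 left; Finance takes them to reach 1.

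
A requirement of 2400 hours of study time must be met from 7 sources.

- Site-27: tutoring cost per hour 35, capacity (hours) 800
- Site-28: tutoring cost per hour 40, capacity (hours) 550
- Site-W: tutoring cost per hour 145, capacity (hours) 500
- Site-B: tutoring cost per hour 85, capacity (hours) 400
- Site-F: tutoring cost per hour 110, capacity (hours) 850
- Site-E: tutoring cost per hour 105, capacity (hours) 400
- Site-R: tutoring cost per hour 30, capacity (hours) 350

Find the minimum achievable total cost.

126000

Use sources in increasing cost order.
Site-R (30): use full 350 → 2050 hours to go.
Take 800 from Site-27 at 35 → need 1250 more.
Site-28 at 40: take all 550 hours → 700 still needed.
Take 400 from Site-B at 85 → need 300 more.
Take 300 from Site-E at 105 to finish.
Site-F, Site-W: unused.
Cost = 350×30 + 800×35 + 550×40 + 400×85 + 300×105 = 126000.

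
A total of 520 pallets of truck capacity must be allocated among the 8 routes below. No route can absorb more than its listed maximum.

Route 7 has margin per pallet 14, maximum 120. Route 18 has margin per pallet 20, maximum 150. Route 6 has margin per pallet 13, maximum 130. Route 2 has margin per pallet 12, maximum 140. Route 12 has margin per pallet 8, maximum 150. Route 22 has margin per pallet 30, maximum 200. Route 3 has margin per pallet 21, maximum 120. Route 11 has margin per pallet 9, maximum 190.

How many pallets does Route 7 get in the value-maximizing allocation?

Rank by margin per pallet: Route 22 30 > Route 3 21 > Route 18 20 > Route 7 14 > Route 6 13 > Route 2 12 > Route 11 9 > Route 12 8.
Route 22 takes 200 to reach its cap of 200 → 320 left.
Route 3 takes 120 to reach its cap of 120 → 200 left.
Route 18: +150 to 150 (cap) → 50 left.
Route 7: +50 (room for 120) → 50. Pool exhausted.

50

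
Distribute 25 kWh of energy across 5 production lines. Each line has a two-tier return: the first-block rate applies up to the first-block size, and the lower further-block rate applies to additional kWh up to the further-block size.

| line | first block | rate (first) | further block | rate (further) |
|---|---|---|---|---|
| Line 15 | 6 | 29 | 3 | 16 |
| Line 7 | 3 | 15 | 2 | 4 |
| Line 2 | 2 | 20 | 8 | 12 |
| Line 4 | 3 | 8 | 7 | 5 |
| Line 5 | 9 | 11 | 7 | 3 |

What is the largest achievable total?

Rank every tier by rate: Line 15/tier1 29 > Line 2/tier1 20 > Line 15/tier2 16 > Line 7/tier1 15 > Line 2/tier2 12 > Line 5/tier1 11 > Line 4/tier1 8 > Line 4/tier2 5 > Line 7/tier2 4 > Line 5/tier2 3.
Fill Line 15 tier1 block (6 at 29) — 19 left.
Line 2/tier1 (20): +2 — 17 left.
Fill Line 15 tier2 block (3 at 16) — 14 left.
Line 7 tier1 at 15: fill all 3 — 11 left.
Line 2/tier2 (12): +8 — 3 left.
Line 5 tier1 at 11: only 3 left, fill 3.
Total = 29×6 + 20×2 + 16×3 + 15×3 + 12×8 + 11×3 = 436.

436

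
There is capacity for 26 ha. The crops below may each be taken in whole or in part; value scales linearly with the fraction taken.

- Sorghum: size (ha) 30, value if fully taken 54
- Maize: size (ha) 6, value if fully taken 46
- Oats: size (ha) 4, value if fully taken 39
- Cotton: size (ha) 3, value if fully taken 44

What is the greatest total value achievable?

152.4

Rank by value-to-size ratio: Cotton 44/3≈14.7, Oats 39/4≈9.75, Maize 46/6≈7.67, Sorghum 54/30≈1.8.
Cotton: take in full, 3 ha for value 44 → 23 left.
Take all of Oats (4 ha, value 39) → 19 ha left.
All 6 ha of Maize fit (value 46) → 13 remain.
Fill the last 13 ha with part of Sorghum: 13/30 of it earns 23.4.
Total value = 152.4.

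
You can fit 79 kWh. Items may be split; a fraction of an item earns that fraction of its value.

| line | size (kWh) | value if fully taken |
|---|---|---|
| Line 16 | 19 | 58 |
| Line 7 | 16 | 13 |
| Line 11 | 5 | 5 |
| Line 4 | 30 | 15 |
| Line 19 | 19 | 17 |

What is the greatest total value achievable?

103

Rank by value-to-size ratio: Line 16 58/19≈3.05, Line 11 5/5≈1, Line 19 17/19≈0.895, Line 7 13/16≈0.812, Line 4 15/30≈0.5.
Line 16: take in full, 19 kWh for value 58 ; 60 left.
Take all of Line 11 (5 kWh, value 5) ; 55 kWh left.
All 19 kWh of Line 19 fit (value 17) ; 36 remain.
Line 7: take in full, 16 kWh for value 13 ; 20 left.
Only 20 kWh remain; take 20/30 of Line 4 for value 15×20/30 = 10.
Total value = 103.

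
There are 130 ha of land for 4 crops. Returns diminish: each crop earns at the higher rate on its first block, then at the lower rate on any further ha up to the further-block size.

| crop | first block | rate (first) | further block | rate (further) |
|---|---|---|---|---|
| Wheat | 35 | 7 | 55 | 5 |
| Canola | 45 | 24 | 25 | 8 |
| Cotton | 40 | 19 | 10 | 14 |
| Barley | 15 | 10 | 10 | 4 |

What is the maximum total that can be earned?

2290

Order all 8 blocks by rate: Canola/tier1 24 > Cotton/tier1 19 > Cotton/tier2 14 > Barley/tier1 10 > Canola/tier2 8 > Wheat/tier1 7 > Wheat/tier2 5 > Barley/tier2 4.
Canola/tier1 (24): +45 ; 85 left.
Cotton tier1 at 19: fill all 40 ; 45 left.
Cotton/tier2 (14): +10 ; 35 left.
Barley/tier1 (10): +15 ; 20 left.
Canola tier2 at 8: only 20 left, fill 20.
Total = 24×45 + 19×40 + 14×10 + 10×15 + 8×20 = 2290.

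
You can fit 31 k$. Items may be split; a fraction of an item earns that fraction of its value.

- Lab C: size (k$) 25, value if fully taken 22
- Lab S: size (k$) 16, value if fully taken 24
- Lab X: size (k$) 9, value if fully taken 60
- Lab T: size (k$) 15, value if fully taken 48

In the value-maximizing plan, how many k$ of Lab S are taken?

Sort by value density: Lab X 60/9≈6.67, Lab T 48/15≈3.2, Lab S 24/16≈1.5, Lab C 22/25≈0.88.
Take all of Lab X (9 k$, value 60) ; 22 k$ left.
Take all of Lab T (15 k$, value 48) ; 7 k$ left.
Only 7 k$ remain; take 7/16 of Lab S for value 24×7/16 = 10.5.

7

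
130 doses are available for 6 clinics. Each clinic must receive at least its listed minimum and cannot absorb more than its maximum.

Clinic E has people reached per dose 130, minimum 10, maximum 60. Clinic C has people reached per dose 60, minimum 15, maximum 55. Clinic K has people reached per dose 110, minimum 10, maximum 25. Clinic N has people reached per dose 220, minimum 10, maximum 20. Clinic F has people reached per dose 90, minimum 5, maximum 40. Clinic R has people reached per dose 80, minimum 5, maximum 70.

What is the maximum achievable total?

16700

Meeting every minimum uses 10+15+10+10+5+5 = 55 doses, leaving 75.
Highest people reached per dose first: Clinic N 220 > Clinic E 130 > Clinic K 110 > Clinic F 90 > Clinic R 80 > Clinic C 60.
Clinic N: +10 to 20 (cap) — 65 left.
Clinic E: +50 to 60 (cap) — 15 left.
Clinic K takes 15 more to reach its cap of 25 — 0 left.
Total = 130×60 + 60×15 + 110×25 + 220×20 + 90×5 + 80×5 = 16700.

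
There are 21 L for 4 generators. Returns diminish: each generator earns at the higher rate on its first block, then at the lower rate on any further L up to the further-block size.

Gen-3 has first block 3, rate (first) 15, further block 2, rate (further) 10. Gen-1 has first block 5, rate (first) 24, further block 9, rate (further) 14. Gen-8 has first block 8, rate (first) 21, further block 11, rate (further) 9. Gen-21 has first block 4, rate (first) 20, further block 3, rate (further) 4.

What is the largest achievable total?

427

Order all 8 blocks by rate: Gen-1/T1 24 > Gen-8/T1 21 > Gen-21/T1 20 > Gen-3/T1 15 > Gen-1/T2 14 > Gen-3/T2 10 > Gen-8/T2 9 > Gen-21/T2 4.
Gen-1/T1 (24): +5 → 16 left.
Fill Gen-8 T1 block (8 at 21) → 8 left.
Gen-21/T1 (20): +4 → 4 left.
Fill Gen-3 T1 block (3 at 15) → 1 left.
1 remain; put them into Gen-1 T2 at 14.
Total = 24×5 + 21×8 + 20×4 + 15×3 + 14×1 = 427.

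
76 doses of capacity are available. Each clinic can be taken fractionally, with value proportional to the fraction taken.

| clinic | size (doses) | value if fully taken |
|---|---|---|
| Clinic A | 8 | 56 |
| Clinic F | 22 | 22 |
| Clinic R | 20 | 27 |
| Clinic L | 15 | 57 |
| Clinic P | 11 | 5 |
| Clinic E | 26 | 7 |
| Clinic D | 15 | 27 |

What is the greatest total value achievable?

185

Sort by value density: Clinic A 56/8≈7, Clinic L 57/15≈3.8, Clinic D 27/15≈1.8, Clinic R 27/20≈1.35, Clinic F 22/22≈1, Clinic P 5/11≈0.455, Clinic E 7/26≈0.269.
All 8 doses of Clinic A fit (value 56) → 68 remain.
All 15 doses of Clinic L fit (value 57) → 53 remain.
Clinic D: take in full, 15 doses for value 27 → 38 left.
All 20 doses of Clinic R fit (value 27) → 18 remain.
Only 18 doses remain; take 18/22 of Clinic F for value 22×18/22 = 18.
Total value = 185.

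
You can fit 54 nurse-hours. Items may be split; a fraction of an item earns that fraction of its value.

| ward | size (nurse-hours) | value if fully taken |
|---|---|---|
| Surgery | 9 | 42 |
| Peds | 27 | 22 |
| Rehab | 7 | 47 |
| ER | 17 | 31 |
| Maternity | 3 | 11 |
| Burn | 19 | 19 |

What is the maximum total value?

149

Best value per unit of size first: Rehab 47/7≈6.71, Surgery 42/9≈4.67, Maternity 11/3≈3.67, ER 31/17≈1.82, Burn 19/19≈1, Peds 22/27≈0.815.
Take all of Rehab (7 nurse-hours, value 47) ; 47 nurse-hours left.
All 9 nurse-hours of Surgery fit (value 42) ; 38 remain.
All 3 nurse-hours of Maternity fit (value 11) ; 35 remain.
Take all of ER (17 nurse-hours, value 31) ; 18 nurse-hours left.
Fill the last 18 nurse-hours with part of Burn: 18/19 of it earns 18.
Total value = 149.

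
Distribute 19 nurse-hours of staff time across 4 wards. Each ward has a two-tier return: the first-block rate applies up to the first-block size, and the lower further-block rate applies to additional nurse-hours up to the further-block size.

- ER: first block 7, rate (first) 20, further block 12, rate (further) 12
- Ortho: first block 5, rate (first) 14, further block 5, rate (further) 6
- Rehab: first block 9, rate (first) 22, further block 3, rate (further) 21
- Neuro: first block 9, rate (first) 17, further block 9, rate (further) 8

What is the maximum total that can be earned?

401

Treat each block as its own option and order by rate: Rehab/T1 22 > Rehab/T2 21 > ER/T1 20 > Neuro/T1 17 > Ortho/T1 14 > ER/T2 12 > Neuro/T2 8 > Ortho/T2 6.
Rehab/T1 (22): +9 ; 10 left.
Fill Rehab T2 block (3 at 21) ; 7 left.
Fill ER T1 block (7 at 20) ; 0 left.
Total = 22×9 + 21×3 + 20×7 = 401.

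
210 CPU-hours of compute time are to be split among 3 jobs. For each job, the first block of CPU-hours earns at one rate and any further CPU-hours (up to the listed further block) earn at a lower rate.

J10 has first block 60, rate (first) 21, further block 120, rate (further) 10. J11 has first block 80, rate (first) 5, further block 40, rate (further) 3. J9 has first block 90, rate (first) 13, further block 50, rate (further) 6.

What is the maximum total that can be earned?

Order all 6 blocks by rate: J10/tier1 21 > J9/tier1 13 > J10/tier2 10 > J9/tier2 6 > J11/tier1 5 > J11/tier2 3.
J10/tier1 (21): +60 → 150 left.
J9 tier1 at 13: fill all 90 → 60 left.
60 remain; put them into J10 tier2 at 10.
Total = 21×60 + 13×90 + 10×60 = 3030.

3030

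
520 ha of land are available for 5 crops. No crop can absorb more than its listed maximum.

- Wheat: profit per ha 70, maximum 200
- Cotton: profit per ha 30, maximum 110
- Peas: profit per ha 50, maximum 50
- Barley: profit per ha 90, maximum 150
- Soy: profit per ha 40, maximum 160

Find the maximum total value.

34800

Rank by profit per ha: Barley 90 > Wheat 70 > Peas 50 > Soy 40 > Cotton 30.
Barley takes 150 to reach its cap of 150 — 370 left.
Wheat takes 200 to reach its cap of 200 — 170 left.
Peas: +50 to 50 (cap) — 120 left.
Soy: +120 (room for 160) → 120. Pool exhausted.
Total = 70×200 + 50×50 + 90×150 + 40×120 = 34800.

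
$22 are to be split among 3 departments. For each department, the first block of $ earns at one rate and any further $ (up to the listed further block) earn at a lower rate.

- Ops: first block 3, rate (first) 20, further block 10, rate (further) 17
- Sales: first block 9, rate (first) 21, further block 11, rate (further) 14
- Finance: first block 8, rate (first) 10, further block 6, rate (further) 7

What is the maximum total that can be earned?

Order all 6 blocks by rate: Sales/first 21 > Ops/first 20 > Ops/second 17 > Sales/second 14 > Finance/first 10 > Finance/second 7.
Fill Sales first block (9 at 21) — 13 left.
Fill Ops first block (3 at 20) — 10 left.
Ops second at 17: fill all 10 — 0 left.
Total = 21×9 + 20×3 + 17×10 = 419.

419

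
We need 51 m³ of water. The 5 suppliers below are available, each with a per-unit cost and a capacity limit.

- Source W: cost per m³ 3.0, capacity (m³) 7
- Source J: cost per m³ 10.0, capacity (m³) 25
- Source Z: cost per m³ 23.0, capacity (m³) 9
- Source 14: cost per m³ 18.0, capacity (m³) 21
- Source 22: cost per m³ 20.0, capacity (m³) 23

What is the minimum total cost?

Use suppliers in increasing cost order.
Source W at 3.0: take all 7 m³ → 44 still needed.
Take 25 from Source J at 10.0 → need 19 more.
Source 14 (18.0): take the remaining 19 → done.
Source 22, Source Z: unused.
Cost = 7×3.0 + 25×10.0 + 19×18.0 = 613.

613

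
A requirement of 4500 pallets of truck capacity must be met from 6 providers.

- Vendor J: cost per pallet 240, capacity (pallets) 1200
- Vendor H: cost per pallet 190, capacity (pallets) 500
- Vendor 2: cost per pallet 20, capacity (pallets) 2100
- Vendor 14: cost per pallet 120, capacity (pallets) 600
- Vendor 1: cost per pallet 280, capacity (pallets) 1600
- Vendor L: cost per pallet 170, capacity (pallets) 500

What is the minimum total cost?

486000

Cheapest first:
Vendor 2 at 20: take all 2100 pallets ; 2400 still needed.
Take 600 from Vendor 14 at 120 ; need 1800 more.
Vendor L (170): use full 500 ; 1300 pallets to go.
Vendor H at 190: take all 500 pallets ; 800 still needed.
Vendor J at 240: take 800 of its 1200 ; requirement met.
Vendor 1: unused.
Cost = 2100×20 + 600×120 + 500×170 + 500×190 + 800×240 = 486000.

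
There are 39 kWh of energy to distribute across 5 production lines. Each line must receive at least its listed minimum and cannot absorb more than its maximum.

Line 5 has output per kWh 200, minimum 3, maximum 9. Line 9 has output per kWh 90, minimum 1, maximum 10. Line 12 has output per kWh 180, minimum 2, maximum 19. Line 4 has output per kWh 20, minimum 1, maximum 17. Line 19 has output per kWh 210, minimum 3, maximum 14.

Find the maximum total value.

7370

Meeting every minimum uses 3+1+2+1+3 = 10 kWh, leaving 29.
Rank by output per kWh: Line 19 210 > Line 5 200 > Line 12 180 > Line 9 90 > Line 4 20.
Give Line 19 11 more to hit its cap of 14 — 18 left.
Give Line 5 6 more to hit its cap of 9 — 12 left.
Line 12: +12 (room for 17) → 14. Pool exhausted.
Total = 200×9 + 90×1 + 180×14 + 20×1 + 210×14 = 7370.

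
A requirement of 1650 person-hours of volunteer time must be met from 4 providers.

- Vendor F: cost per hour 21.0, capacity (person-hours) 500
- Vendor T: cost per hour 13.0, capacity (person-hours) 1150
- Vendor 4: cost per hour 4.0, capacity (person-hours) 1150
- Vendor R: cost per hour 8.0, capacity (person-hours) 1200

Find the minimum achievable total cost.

8600

Use providers in increasing cost order.
Take 1150 from Vendor 4 at 4.0 ; need 500 more.
Vendor R at 8.0: take 500 of its 1200 ; requirement met.
Vendor T, Vendor F: unused.
Cost = 1150×4.0 + 500×8.0 = 8600.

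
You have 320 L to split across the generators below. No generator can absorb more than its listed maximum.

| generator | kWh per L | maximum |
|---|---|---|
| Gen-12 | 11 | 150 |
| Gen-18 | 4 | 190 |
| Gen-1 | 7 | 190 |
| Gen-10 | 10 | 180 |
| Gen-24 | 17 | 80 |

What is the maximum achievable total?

Rank by kWh per L: Gen-24 17 > Gen-12 11 > Gen-10 10 > Gen-1 7 > Gen-18 4.
Gen-24: +80 to 80 (cap) ; 240 left.
Gen-12: +150 to 150 (cap) ; 90 left.
Only 90 left; Gen-10 takes them to reach 90.
Total = 11×150 + 10×90 + 17×80 = 3910.

3910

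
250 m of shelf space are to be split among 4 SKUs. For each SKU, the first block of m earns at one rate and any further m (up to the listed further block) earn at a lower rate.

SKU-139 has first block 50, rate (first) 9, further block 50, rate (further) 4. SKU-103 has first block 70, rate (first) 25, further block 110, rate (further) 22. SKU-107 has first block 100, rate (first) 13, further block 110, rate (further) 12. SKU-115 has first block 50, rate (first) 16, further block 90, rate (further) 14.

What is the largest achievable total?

Order all 8 blocks by rate: SKU-103/T1 25 > SKU-103/T2 22 > SKU-115/T1 16 > SKU-115/T2 14 > SKU-107/T1 13 > SKU-107/T2 12 > SKU-139/T1 9 > SKU-139/T2 4.
SKU-103/T1 (25): +70 — 180 left.
SKU-103 T2 at 22: fill all 110 — 70 left.
SKU-115/T1 (16): +50 — 20 left.
20 remain; put them into SKU-115 T2 at 14.
Total = 25×70 + 22×110 + 16×50 + 14×20 = 5250.

5250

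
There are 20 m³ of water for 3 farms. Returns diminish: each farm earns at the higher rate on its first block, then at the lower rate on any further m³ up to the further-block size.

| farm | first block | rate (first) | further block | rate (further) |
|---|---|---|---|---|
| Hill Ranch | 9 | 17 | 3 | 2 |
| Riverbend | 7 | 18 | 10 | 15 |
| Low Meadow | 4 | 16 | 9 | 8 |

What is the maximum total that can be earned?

343

Rank every tier by rate: Riverbend/tier1 18 > Hill Ranch/tier1 17 > Low Meadow/tier1 16 > Riverbend/tier2 15 > Low Meadow/tier2 8 > Hill Ranch/tier2 2.
Riverbend tier1 at 18: fill all 7 → 13 left.
Hill Ranch tier1 at 17: fill all 9 → 4 left.
Fill Low Meadow tier1 block (4 at 16) → 0 left.
Total = 18×7 + 17×9 + 16×4 = 343.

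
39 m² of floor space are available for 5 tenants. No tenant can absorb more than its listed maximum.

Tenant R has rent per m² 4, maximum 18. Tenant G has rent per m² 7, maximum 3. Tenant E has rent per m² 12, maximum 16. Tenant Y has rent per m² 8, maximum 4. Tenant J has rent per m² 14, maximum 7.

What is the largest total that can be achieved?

Highest rent per m² first: Tenant J 14 > Tenant E 12 > Tenant Y 8 > Tenant G 7 > Tenant R 4.
Tenant J: +7 to 7 (cap) — 32 left.
Tenant E: +16 to 16 (cap) — 16 left.
Tenant Y takes 4 to reach its cap of 4 — 12 left.
Tenant G takes 3 to reach its cap of 3 — 9 left.
Tenant R: +9 (room for 18) → 9. Pool exhausted.
Total = 4×9 + 7×3 + 12×16 + 8×4 + 14×7 = 379.

379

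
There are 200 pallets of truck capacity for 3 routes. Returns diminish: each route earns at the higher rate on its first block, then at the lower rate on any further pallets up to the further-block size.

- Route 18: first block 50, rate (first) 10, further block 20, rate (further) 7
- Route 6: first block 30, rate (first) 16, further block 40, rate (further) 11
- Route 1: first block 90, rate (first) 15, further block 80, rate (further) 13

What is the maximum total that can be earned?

Order all 6 blocks by rate: Route 6/T1 16 > Route 1/T1 15 > Route 1/T2 13 > Route 6/T2 11 > Route 18/T1 10 > Route 18/T2 7.
Fill Route 6 T1 block (30 at 16) ; 170 left.
Fill Route 1 T1 block (90 at 15) ; 80 left.
Fill Route 1 T2 block (80 at 13) ; 0 left.
Total = 16×30 + 15×90 + 13×80 = 2870.

2870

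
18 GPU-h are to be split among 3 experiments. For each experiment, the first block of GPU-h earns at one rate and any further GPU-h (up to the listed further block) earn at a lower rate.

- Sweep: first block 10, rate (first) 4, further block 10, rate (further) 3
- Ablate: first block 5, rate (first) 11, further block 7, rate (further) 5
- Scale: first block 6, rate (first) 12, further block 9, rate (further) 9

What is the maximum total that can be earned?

Rank every tier by rate: Scale/first 12 > Ablate/first 11 > Scale/second 9 > Ablate/second 5 > Sweep/first 4 > Sweep/second 3.
Scale first at 12: fill all 6 → 12 left.
Fill Ablate first block (5 at 11) → 7 left.
7 remain; put them into Scale second at 9.
Total = 12×6 + 11×5 + 9×7 = 190.

190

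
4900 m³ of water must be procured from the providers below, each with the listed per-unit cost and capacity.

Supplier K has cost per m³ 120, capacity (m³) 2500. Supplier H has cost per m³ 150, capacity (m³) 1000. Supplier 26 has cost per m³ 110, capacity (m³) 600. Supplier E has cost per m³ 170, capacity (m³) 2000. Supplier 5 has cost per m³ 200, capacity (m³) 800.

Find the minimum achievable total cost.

Use providers in increasing cost order.
Supplier 26 (110): use full 600 ; 4300 m³ to go.
Supplier K at 120: take all 2500 m³ ; 1800 still needed.
Take 1000 from Supplier H at 150 ; need 800 more.
Supplier E (170): take the remaining 800 ; done.
Supplier 5: unused.
Cost = 600×110 + 2500×120 + 1000×150 + 800×170 = 652000.

652000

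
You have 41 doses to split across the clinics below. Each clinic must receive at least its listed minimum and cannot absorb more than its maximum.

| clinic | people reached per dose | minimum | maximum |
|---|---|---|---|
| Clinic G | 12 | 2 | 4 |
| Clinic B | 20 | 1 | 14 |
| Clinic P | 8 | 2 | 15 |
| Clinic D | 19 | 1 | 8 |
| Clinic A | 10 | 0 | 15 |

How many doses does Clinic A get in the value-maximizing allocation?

Meeting every minimum uses 2+1+2+1+0 = 6 doses, leaving 35.
Order the clinics by people reached per dose: Clinic B 20 > Clinic D 19 > Clinic G 12 > Clinic A 10 > Clinic P 8.
Clinic B: +13 to 14 (cap) → 22 left.
Clinic D takes 7 more to reach its cap of 8 → 15 left.
Clinic G takes 2 more to reach its cap of 4 → 13 left.
Clinic A: +13 (room for 15) → 13. Pool exhausted.

13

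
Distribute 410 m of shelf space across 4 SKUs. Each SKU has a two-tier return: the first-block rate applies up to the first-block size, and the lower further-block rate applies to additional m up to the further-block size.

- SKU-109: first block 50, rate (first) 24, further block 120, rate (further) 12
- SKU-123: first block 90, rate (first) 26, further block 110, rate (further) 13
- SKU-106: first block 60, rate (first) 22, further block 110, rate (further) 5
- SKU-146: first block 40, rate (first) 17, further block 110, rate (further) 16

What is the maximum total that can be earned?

8080

Order all 8 blocks by rate: SKU-123/first 26 > SKU-109/first 24 > SKU-106/first 22 > SKU-146/first 17 > SKU-146/second 16 > SKU-123/second 13 > SKU-109/second 12 > SKU-106/second 5.
SKU-123/first (26): +90 → 320 left.
SKU-109/first (24): +50 → 270 left.
SKU-106/first (22): +60 → 210 left.
Fill SKU-146 first block (40 at 17) → 170 left.
SKU-146/second (16): +110 → 60 left.
SKU-123/second: +60 of 110 at 13; pool empty.
Total = 26×90 + 24×50 + 22×60 + 17×40 + 16×110 + 13×60 = 8080.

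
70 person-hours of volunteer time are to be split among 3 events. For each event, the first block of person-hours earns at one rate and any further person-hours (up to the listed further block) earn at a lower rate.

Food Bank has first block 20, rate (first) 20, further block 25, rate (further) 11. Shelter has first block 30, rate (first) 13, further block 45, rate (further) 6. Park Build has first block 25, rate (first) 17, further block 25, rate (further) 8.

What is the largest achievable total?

Rank every tier by rate: Food Bank/tier1 20 > Park Build/tier1 17 > Shelter/tier1 13 > Food Bank/tier2 11 > Park Build/tier2 8 > Shelter/tier2 6.
Fill Food Bank tier1 block (20 at 20) ; 50 left.
Fill Park Build tier1 block (25 at 17) ; 25 left.
Shelter/tier1: +25 of 30 at 13; pool empty.
Total = 20×20 + 17×25 + 13×25 = 1150.

1150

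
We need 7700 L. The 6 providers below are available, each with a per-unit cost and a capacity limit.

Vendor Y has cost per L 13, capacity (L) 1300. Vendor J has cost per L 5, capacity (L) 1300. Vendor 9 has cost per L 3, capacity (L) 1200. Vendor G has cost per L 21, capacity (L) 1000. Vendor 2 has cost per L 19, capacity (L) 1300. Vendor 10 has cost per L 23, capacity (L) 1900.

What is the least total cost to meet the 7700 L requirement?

109500

Cheapest first:
Vendor 9 (3): use full 1200 — 6500 L to go.
Take 1300 from Vendor J at 5 — need 5200 more.
Vendor Y at 13: take all 1300 L — 3900 still needed.
Vendor 2 (19): use full 1300 — 2600 L to go.
Vendor G at 21: take all 1000 L — 1600 still needed.
Vendor 10 (23): take the remaining 1600 — done.
Cost = 1200×3 + 1300×5 + 1300×13 + 1300×19 + 1000×21 + 1600×23 = 109500.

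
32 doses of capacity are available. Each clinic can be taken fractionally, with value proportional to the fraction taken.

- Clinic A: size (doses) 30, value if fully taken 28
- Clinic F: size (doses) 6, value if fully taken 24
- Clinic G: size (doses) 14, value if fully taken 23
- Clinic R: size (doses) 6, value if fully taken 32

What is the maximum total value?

84.6

Rank by value-to-size ratio: Clinic R 32/6≈5.33, Clinic F 24/6≈4, Clinic G 23/14≈1.64, Clinic A 28/30≈0.933.
Take all of Clinic R (6 doses, value 32) — 26 doses left.
Take all of Clinic F (6 doses, value 24) — 20 doses left.
All 14 doses of Clinic G fit (value 23) — 6 remain.
6 doses left: a 6/30 share of Clinic A gives 28×6/30 = 5.6.
Total value = 84.6.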